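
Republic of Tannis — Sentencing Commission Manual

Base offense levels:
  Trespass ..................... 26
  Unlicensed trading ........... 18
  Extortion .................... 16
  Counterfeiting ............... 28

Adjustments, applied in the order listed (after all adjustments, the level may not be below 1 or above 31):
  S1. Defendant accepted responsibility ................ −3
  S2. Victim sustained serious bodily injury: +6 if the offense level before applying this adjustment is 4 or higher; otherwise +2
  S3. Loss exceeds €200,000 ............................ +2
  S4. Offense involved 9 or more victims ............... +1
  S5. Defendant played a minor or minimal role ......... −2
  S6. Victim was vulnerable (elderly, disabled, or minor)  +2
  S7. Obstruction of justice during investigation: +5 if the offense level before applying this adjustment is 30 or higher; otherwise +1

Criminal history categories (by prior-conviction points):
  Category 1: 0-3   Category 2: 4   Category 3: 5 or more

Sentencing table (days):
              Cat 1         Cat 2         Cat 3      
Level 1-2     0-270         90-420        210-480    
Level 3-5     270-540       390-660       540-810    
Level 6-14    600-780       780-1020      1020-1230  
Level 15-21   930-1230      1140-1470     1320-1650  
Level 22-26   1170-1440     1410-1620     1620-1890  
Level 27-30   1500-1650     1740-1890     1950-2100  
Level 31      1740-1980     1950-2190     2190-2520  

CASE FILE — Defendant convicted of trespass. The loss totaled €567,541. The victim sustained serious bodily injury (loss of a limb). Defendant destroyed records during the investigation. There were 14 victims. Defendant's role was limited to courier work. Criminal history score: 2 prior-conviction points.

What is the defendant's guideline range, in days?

1740-1980 days

Base offense level for trespass: 26.
S2 applies (level before this adjustment is 26 ≥ 4, so +6): 26 + 6 = 32.
S3 applies: 32 + 2 = 34.
S4 applies: 34 + 1 = 35.
S5 applies: 35 − 2 = 33.
S6 does not apply.
S7 applies (level before this adjustment is 33 ≥ 30, so +5): 33 + 5 = 38.
Level 38 exceeds the maximum of 31; capped at 31.
Final offense level: 31.
Criminal history: 2 prior points → Category 1 (0-3).
Level 31 falls in the 31 band.
Grid: Level 31 × Category 1 = 1740-1980 days.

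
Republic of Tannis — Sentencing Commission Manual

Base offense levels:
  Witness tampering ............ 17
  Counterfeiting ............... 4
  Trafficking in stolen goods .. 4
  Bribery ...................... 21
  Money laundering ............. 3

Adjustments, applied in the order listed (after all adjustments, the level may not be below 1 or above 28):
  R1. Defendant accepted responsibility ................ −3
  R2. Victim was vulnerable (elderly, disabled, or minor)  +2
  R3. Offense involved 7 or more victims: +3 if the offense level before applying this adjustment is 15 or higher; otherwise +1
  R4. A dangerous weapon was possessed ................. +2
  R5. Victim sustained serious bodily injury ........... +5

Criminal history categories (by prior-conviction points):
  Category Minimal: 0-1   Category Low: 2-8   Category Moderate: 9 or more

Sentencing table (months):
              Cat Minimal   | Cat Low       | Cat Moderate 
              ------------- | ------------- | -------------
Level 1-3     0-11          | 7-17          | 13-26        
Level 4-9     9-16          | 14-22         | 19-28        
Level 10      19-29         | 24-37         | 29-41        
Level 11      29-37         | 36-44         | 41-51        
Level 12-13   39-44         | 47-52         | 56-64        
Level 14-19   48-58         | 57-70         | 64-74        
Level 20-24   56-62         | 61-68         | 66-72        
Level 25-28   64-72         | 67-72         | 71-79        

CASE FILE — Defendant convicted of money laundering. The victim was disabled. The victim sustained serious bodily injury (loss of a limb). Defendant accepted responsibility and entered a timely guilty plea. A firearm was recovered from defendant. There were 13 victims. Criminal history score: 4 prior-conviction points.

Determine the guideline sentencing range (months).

24-37 months

Base offense level for money laundering: 3.
R1 applies: 3 − 3 = 0.
R2 applies: 0 + 2 = 2.
R3 applies (level before this adjustment is 2 < 15, so +1): 2 + 1 = 3.
R4 applies: 3 + 2 = 5.
R5 applies: 5 + 5 = 10.
Final offense level: 10.
Criminal history: 4 prior points → Category Low (2-8).
Level 10 falls in the 10 band.
Grid: Level 10 × Category Low = 24-37 months.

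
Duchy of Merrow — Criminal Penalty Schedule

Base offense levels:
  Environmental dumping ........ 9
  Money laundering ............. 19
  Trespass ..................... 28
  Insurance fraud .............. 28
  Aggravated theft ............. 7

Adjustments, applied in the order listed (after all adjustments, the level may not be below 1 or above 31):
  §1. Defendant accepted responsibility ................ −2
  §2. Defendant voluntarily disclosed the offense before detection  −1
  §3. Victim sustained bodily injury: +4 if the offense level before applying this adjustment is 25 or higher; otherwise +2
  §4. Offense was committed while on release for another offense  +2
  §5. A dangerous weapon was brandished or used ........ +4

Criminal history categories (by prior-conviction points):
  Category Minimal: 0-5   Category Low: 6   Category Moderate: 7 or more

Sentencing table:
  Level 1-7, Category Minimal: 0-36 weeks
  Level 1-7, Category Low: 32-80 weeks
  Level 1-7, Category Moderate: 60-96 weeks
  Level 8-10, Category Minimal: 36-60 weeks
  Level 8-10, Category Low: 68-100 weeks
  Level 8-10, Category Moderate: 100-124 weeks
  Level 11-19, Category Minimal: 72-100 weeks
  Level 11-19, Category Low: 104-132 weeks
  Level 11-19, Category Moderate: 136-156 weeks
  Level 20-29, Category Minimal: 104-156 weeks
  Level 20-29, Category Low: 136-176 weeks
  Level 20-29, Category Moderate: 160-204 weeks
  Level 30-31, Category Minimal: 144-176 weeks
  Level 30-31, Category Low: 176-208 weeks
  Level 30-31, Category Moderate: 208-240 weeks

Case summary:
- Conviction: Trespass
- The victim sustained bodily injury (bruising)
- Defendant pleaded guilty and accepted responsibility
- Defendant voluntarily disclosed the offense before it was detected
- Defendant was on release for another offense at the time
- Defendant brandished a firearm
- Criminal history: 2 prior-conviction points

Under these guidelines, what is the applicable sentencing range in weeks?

144-176 weeks

Base offense level for trespass: 28.
§1 applies: 28 − 2 = 26.
§2 applies: 26 − 1 = 25.
§3 applies (level before this adjustment is 25 ≥ 25, so +4): 25 + 4 = 29.
§4 applies: 29 + 2 = 31.
§5 applies: 31 + 4 = 35.
Level 35 exceeds the maximum of 31; capped at 31.
Final offense level: 31.
Criminal history: 2 prior points → Category Minimal (0-5).
Level 31 falls in the 30-31 band.
Grid: Level 30-31 × Category Minimal = 144-176 weeks.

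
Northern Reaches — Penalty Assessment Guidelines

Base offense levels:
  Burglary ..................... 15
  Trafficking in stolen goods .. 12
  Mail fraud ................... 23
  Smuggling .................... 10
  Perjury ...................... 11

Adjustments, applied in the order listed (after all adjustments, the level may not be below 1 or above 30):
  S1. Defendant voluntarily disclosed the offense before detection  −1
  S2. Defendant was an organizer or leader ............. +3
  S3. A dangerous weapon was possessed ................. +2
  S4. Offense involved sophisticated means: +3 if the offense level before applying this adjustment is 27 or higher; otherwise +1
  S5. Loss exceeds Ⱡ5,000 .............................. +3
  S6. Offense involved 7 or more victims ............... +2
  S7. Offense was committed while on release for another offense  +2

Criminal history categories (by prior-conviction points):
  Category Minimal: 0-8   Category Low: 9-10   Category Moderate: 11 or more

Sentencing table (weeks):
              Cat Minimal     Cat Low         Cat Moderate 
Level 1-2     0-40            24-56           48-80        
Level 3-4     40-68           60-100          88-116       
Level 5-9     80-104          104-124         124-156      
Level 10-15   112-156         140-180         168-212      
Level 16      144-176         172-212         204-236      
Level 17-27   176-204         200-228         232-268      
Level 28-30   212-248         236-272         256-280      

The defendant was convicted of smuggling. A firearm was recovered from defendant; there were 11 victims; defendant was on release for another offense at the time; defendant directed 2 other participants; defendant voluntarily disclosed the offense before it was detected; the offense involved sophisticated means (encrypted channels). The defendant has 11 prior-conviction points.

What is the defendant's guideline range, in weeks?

232-268 weeks

Base offense level for smuggling: 10.
S1 applies: 10 − 1 = 9.
S2 applies: 9 + 3 = 12.
S3 applies: 12 + 2 = 14.
S4 applies (level before this adjustment is 14 < 27, so +1): 14 + 1 = 15.
S6 applies: 15 + 2 = 17.
S7 applies: 17 + 2 = 19.
Final offense level: 19.
Criminal history: 11 prior points → Category Moderate (11+).
Level 19 falls in the 17-27 band.
Grid: Level 17-27 × Category Moderate = 232-268 weeks.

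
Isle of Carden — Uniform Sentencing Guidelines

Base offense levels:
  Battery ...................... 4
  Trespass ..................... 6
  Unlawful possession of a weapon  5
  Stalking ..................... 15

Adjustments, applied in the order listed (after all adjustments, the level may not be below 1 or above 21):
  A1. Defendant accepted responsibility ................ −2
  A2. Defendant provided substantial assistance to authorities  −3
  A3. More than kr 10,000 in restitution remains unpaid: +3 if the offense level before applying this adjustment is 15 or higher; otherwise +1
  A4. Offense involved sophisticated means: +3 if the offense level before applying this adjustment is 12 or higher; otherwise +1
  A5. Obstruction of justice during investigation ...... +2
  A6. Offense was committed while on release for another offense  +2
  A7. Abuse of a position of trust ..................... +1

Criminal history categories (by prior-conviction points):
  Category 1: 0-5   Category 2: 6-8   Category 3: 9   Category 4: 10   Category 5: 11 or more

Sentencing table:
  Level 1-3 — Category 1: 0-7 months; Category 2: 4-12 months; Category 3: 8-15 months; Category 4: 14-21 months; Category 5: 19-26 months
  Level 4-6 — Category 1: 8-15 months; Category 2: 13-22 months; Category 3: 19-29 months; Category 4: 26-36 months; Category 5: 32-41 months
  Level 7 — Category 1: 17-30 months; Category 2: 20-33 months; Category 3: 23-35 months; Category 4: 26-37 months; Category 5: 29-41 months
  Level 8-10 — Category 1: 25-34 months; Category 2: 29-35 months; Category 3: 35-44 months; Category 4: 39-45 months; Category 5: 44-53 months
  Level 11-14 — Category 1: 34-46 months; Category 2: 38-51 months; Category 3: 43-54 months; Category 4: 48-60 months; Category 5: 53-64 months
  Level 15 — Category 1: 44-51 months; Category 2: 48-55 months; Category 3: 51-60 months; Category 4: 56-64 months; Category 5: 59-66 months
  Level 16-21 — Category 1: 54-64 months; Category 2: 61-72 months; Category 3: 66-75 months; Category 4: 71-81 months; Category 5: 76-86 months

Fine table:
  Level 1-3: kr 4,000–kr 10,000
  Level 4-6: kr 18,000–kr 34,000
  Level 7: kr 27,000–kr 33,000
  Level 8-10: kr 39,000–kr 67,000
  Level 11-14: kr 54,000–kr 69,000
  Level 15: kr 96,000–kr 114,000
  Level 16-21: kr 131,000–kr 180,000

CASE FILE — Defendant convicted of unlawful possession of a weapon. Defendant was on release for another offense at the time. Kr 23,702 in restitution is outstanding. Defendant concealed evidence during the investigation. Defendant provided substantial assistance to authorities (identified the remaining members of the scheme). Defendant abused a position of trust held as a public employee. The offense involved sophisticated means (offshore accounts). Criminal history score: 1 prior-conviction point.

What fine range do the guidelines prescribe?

kr 39,000–kr 67,000

Base offense level for unlawful possession of a weapon: 5.
A1 does not apply.
A2 applies: 5 − 3 = 2.
A3 applies (level before this adjustment is 2 < 15, so +1): 2 + 1 = 3.
A4 applies (level before this adjustment is 3 < 12, so +1): 3 + 1 = 4.
A5 applies: 4 + 2 = 6.
A6 applies: 6 + 2 = 8.
A7 applies: 8 + 1 = 9.
Final offense level: 9.
Level 9 falls in the 8-10 band.
Fine table: Level 8-10 → kr 39,000–kr 67,000.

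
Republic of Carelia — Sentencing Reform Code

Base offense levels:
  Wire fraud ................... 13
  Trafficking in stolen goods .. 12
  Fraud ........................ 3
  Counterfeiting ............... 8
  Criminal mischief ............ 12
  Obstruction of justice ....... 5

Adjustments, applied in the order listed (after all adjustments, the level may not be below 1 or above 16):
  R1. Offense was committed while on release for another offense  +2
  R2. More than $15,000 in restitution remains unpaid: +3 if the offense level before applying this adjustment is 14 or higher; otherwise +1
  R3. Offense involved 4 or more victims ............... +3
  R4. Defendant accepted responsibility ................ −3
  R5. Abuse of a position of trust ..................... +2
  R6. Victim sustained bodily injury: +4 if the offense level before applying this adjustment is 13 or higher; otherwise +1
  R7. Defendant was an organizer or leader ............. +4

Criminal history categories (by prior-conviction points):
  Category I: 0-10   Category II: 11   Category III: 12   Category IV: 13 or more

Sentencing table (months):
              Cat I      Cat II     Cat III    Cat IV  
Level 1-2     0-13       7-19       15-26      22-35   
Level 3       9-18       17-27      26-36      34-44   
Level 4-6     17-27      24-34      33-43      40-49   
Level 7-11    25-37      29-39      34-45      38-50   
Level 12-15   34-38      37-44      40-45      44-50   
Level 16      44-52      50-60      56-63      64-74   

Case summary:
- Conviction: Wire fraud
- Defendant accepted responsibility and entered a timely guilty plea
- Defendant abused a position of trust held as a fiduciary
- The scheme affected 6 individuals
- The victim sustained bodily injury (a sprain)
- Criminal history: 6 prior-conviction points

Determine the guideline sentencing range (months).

Base offense level for wire fraud: 13.
R1 does not apply.
R2 does not apply.
R3 applies: 13 + 3 = 16.
R4 applies: 16 − 3 = 13.
R5 applies: 13 + 2 = 15.
R6 applies (level before this adjustment is 15 ≥ 13, so +4): 15 + 4 = 19.
Level 19 exceeds the maximum of 16; capped at 16.
Final offense level: 16.
Criminal history: 6 prior points → Category I (0-10).
Level 16 falls in the 16 band.
Grid: Level 16 × Category I = 44-52 months.

44-52 months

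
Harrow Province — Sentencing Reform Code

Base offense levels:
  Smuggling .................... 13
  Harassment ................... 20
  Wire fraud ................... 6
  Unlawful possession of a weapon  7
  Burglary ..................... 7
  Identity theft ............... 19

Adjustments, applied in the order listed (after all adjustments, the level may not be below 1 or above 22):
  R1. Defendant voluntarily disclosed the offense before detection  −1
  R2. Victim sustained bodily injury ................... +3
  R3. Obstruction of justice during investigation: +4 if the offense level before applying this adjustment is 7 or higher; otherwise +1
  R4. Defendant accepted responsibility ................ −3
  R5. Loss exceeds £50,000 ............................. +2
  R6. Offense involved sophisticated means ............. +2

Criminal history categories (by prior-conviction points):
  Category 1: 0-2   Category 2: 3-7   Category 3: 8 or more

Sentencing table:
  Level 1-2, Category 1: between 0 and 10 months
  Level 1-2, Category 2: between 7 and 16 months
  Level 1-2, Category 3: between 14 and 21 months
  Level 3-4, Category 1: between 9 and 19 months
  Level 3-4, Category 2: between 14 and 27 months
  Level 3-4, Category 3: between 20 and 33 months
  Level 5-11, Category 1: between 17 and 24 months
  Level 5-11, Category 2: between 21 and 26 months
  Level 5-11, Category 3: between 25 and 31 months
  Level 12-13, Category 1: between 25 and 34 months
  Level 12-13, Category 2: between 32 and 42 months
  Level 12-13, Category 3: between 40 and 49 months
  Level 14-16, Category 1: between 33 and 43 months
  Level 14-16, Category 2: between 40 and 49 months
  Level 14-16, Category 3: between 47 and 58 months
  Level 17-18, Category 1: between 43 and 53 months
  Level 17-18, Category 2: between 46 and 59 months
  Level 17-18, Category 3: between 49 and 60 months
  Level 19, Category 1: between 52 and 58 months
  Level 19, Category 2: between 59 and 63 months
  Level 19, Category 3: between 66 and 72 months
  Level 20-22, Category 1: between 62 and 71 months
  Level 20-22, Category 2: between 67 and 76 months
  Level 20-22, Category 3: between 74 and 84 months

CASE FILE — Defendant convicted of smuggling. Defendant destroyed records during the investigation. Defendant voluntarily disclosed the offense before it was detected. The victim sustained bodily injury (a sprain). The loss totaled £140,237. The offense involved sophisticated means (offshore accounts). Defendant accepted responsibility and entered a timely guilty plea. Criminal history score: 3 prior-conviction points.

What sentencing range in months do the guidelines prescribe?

Base offense level for smuggling: 13.
R1 applies: 13 − 1 = 12.
R2 applies: 12 + 3 = 15.
R3 applies (level before this adjustment is 15 ≥ 7, so +4): 15 + 4 = 19.
R4 applies: 19 − 3 = 16.
R5 applies: 16 + 2 = 18.
R6 applies: 18 + 2 = 20.
Final offense level: 20.
Criminal history: 3 prior points → Category 2 (3-7).
Level 20 falls in the 20-22 band.
Grid: Level 20-22 × Category 2 = 67-76 months.

67-76 months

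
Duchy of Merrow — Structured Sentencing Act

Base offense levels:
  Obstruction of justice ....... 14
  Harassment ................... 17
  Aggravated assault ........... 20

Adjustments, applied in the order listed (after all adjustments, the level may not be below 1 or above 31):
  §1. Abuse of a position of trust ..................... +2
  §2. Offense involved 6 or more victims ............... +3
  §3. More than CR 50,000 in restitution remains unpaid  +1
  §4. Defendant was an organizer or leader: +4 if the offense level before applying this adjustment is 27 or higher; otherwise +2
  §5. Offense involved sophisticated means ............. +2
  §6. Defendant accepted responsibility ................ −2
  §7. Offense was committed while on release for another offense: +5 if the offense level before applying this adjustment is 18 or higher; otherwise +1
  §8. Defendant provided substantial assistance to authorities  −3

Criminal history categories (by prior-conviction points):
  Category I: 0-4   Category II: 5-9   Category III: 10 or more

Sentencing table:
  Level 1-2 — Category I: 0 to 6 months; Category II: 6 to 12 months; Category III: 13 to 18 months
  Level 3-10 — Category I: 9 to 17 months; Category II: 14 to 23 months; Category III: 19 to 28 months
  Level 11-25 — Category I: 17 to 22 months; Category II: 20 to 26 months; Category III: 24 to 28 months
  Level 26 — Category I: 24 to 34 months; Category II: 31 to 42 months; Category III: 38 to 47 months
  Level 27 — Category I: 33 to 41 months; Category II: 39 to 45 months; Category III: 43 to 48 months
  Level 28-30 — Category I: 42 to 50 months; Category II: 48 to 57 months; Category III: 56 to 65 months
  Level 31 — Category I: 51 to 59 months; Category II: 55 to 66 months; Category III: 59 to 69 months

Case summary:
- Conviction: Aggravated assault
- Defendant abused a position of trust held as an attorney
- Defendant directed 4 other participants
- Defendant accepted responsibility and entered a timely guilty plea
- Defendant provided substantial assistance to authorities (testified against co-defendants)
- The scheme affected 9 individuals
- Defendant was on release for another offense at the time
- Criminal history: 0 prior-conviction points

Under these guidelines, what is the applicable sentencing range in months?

33-41 months

Base offense level for aggravated assault: 20.
§1 applies: 20 + 2 = 22.
§2 applies: 22 + 3 = 25.
§3 does not apply.
§4 applies (level before this adjustment is 25 < 27, so +2): 25 + 2 = 27.
§6 applies: 27 − 2 = 25.
§7 applies (level before this adjustment is 25 ≥ 18, so +5): 25 + 5 = 30.
§8 applies: 30 − 3 = 27.
Final offense level: 27.
Criminal history: 0 prior points → Category I (0-4).
Level 27 falls in the 27 band.
Grid: Level 27 × Category I = 33-41 months.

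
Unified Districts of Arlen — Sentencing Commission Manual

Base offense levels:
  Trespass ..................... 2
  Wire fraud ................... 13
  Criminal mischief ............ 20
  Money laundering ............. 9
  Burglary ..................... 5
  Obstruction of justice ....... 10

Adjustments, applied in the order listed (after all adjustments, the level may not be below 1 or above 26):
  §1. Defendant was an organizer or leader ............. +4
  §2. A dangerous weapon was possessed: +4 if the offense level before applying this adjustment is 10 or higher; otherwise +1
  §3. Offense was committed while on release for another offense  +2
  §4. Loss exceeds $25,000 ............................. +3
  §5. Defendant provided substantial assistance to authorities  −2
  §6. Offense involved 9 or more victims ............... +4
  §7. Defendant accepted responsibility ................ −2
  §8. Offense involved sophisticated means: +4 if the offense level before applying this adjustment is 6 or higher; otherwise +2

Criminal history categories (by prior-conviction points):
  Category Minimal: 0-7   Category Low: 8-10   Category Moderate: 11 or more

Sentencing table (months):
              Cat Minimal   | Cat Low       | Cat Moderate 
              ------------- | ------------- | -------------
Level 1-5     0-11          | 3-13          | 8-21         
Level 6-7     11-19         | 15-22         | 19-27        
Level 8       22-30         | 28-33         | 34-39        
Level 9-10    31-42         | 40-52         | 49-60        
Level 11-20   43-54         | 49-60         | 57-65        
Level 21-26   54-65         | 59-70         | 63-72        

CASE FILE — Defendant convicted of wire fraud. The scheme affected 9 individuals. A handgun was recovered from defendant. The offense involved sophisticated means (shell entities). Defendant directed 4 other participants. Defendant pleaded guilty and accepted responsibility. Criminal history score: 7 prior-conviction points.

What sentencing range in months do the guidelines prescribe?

54-65 months

Base offense level for wire fraud: 13.
§1 applies: 13 + 4 = 17.
§2 applies (level before this adjustment is 17 ≥ 10, so +4): 17 + 4 = 21.
§3 does not apply.
§4 does not apply.
§6 applies: 21 + 4 = 25.
§7 applies: 25 − 2 = 23.
§8 applies (level before this adjustment is 23 ≥ 6, so +4): 23 + 4 = 27.
Level 27 exceeds the maximum of 26; capped at 26.
Final offense level: 26.
Criminal history: 7 prior points → Category Minimal (0-7).
Level 26 falls in the 21-26 band.
Grid: Level 21-26 × Category Minimal = 54-65 months.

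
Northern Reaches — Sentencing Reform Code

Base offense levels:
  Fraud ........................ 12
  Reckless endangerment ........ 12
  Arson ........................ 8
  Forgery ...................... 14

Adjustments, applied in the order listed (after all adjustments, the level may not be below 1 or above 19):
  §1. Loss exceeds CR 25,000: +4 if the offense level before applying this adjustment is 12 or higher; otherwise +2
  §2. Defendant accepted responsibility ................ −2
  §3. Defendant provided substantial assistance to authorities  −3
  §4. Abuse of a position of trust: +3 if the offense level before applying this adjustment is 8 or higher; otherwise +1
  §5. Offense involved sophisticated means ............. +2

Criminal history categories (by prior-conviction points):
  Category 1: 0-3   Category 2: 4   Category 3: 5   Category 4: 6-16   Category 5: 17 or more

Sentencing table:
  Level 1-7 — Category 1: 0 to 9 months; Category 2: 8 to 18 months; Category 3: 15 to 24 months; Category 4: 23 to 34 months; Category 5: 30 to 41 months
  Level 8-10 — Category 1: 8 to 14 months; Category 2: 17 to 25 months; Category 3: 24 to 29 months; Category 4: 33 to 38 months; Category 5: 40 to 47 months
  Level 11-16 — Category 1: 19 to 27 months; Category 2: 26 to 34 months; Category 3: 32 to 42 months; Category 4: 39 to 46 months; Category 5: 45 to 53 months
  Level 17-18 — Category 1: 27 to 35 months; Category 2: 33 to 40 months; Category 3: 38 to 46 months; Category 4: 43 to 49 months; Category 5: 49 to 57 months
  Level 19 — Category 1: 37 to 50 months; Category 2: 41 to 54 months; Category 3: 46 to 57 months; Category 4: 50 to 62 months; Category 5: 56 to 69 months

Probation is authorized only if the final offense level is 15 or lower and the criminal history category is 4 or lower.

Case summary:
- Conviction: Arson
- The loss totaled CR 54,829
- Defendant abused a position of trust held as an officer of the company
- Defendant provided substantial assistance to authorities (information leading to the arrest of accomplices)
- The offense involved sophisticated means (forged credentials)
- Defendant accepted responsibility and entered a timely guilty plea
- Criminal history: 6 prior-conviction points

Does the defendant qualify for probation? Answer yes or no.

Base offense level for arson: 8.
§1 applies (level before this adjustment is 8 < 12, so +2): 8 + 2 = 10.
§2 applies: 10 − 2 = 8.
§3 applies: 8 − 3 = 5.
§4 applies (level before this adjustment is 5 < 8, so +1): 5 + 1 = 6.
§5 applies: 6 + 2 = 8.
Final offense level: 8.
Criminal history: 6 prior points → Category 4 (6-16).
Level 8 falls in the 8-10 band.
Grid: Level 8-10 × Category 4 = 33-38 months.
Probation check: level 8 ≤ 15 and category 4 ≤ 4 → eligible.

Yes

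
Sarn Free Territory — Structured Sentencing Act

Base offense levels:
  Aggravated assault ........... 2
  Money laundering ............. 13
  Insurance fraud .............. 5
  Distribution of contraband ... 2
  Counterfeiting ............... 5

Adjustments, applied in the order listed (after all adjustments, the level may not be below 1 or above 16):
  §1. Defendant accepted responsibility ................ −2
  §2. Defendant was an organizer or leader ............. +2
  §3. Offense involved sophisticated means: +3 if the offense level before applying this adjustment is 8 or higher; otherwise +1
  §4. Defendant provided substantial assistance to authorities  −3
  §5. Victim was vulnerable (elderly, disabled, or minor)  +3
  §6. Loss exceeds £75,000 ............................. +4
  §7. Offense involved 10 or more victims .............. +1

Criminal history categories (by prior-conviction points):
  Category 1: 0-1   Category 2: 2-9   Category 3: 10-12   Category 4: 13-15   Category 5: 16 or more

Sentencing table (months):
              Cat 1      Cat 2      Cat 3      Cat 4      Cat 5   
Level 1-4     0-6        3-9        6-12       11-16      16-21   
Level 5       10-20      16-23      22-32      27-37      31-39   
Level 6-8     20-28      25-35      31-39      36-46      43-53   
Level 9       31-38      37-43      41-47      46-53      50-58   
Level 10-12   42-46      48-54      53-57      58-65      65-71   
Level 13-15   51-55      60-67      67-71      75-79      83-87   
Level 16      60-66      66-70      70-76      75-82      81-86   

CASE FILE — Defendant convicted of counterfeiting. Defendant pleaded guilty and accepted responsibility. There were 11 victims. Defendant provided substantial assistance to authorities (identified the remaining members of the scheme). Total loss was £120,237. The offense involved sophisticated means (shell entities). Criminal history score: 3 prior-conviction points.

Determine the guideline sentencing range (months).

25-35 months

Base offense level for counterfeiting: 5.
§1 applies: 5 − 2 = 3.
§2 does not apply.
§3 applies (level before this adjustment is 3 < 8, so +1): 3 + 1 = 4.
§4 applies: 4 − 3 = 1.
§5 does not apply.
§6 applies: 1 + 4 = 5.
§7 applies: 5 + 1 = 6.
Final offense level: 6.
Criminal history: 3 prior points → Category 2 (2-9).
Level 6 falls in the 6-8 band.
Grid: Level 6-8 × Category 2 = 25-35 months.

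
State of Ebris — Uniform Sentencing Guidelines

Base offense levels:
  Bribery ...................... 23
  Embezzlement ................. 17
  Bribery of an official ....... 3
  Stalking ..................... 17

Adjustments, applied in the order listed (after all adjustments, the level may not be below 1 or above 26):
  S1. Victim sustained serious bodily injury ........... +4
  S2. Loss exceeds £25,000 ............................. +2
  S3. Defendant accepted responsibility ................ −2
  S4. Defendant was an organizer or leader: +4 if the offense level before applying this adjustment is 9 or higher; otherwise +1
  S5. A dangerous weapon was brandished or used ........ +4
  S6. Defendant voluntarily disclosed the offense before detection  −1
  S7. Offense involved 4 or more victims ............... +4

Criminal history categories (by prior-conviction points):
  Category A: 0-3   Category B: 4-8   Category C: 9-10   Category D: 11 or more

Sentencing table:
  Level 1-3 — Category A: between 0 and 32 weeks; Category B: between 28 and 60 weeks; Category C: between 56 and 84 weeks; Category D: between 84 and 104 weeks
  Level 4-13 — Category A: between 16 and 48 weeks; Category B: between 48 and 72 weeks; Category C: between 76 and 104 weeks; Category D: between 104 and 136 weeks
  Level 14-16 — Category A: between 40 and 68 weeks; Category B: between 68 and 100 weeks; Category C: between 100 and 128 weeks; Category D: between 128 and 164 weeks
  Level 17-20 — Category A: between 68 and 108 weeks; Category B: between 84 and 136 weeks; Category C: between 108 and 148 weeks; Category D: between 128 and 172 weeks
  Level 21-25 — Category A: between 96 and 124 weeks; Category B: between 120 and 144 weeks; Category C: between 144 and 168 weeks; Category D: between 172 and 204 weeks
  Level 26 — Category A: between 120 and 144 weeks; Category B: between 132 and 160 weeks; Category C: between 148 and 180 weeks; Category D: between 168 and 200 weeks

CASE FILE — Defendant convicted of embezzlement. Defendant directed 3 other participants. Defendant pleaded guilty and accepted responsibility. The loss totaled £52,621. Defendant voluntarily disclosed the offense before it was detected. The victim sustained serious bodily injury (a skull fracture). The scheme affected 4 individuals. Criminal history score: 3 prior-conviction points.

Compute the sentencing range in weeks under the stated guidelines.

Base offense level for embezzlement: 17.
S1 applies: 17 + 4 = 21.
S2 applies: 21 + 2 = 23.
S3 applies: 23 − 2 = 21.
S4 applies (level before this adjustment is 21 ≥ 9, so +4): 21 + 4 = 25.
S5 does not apply.
S6 applies: 25 − 1 = 24.
S7 applies: 24 + 4 = 28.
Level 28 exceeds the maximum of 26; capped at 26.
Final offense level: 26.
Criminal history: 3 prior points → Category A (0-3).
Level 26 falls in the 26 band.
Grid: Level 26 × Category A = 120-144 weeks.

120-144 weeks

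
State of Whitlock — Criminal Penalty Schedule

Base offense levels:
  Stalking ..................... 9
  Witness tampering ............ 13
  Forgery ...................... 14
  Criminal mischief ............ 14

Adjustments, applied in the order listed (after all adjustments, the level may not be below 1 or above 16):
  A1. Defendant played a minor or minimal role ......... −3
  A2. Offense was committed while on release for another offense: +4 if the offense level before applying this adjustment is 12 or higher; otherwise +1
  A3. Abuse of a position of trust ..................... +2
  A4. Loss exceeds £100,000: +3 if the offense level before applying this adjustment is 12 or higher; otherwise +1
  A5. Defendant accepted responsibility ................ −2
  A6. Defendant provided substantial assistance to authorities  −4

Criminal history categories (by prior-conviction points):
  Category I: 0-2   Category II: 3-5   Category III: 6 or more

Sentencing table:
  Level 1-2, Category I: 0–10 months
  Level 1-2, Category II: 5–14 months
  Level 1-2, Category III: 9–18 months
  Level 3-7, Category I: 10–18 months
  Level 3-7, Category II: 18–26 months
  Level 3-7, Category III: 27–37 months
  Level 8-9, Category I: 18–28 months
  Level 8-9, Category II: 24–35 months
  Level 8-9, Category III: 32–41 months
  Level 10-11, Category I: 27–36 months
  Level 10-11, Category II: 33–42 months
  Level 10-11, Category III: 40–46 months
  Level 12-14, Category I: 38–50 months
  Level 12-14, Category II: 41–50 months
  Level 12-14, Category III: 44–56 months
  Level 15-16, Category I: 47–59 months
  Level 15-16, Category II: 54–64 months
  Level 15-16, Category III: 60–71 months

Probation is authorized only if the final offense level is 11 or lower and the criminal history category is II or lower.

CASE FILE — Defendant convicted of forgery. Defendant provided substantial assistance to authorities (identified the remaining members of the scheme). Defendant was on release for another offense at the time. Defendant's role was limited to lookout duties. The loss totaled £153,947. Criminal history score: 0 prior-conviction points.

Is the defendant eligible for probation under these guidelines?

Base offense level for forgery: 14.
A1 applies: 14 − 3 = 11.
A2 applies (level before this adjustment is 11 < 12, so +1): 11 + 1 = 12.
A4 applies (level before this adjustment is 12 ≥ 12, so +3): 12 + 3 = 15.
A6 applies: 15 − 4 = 11.
Final offense level: 11.
Criminal history: 0 prior points → Category I (0-2).
Level 11 falls in the 10-11 band.
Grid: Level 10-11 × Category I = 27-36 months.
Probation check: level 11 ≤ 11 and category I ≤ II → eligible.

Yes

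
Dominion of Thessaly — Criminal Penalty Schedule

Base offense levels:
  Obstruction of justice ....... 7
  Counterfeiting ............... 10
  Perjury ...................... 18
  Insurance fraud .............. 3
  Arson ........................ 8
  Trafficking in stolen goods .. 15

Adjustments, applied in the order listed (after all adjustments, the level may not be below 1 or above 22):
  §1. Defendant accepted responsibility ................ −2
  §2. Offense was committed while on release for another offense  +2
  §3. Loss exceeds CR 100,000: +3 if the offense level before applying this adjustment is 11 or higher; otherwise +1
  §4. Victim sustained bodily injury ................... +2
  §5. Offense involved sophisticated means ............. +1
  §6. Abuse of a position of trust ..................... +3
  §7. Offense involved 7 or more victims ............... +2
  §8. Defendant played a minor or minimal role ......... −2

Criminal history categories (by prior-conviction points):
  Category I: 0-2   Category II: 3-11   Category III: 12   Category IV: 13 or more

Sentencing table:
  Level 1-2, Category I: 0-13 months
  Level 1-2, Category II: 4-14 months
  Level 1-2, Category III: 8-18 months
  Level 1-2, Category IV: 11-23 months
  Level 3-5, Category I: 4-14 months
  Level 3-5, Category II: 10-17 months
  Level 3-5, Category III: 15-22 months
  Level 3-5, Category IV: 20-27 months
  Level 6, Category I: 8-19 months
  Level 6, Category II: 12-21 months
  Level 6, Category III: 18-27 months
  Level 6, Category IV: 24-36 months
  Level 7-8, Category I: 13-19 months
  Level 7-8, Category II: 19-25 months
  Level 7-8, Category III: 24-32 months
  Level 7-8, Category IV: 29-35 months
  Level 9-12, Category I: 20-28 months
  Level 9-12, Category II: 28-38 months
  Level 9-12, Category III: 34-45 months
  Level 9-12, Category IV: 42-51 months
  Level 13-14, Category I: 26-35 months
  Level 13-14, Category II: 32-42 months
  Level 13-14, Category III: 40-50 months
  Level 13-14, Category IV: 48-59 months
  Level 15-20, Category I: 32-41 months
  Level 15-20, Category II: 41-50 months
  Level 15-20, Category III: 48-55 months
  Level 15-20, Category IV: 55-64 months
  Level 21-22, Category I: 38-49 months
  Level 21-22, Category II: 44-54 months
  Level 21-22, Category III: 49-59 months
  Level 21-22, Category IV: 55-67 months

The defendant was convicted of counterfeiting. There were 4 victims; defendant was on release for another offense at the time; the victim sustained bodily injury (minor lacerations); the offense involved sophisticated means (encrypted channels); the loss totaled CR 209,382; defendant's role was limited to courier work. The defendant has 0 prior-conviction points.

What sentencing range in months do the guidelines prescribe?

32-41 months

Base offense level for counterfeiting: 10.
§2 applies: 10 + 2 = 12.
§3 applies (level before this adjustment is 12 ≥ 11, so +3): 12 + 3 = 15.
§4 applies: 15 + 2 = 17.
§5 applies: 17 + 1 = 18.
§6 does not apply.
§8 applies: 18 − 2 = 16.
Final offense level: 16.
Criminal history: 0 prior points → Category I (0-2).
Level 16 falls in the 15-20 band.
Grid: Level 15-20 × Category I = 32-41 months.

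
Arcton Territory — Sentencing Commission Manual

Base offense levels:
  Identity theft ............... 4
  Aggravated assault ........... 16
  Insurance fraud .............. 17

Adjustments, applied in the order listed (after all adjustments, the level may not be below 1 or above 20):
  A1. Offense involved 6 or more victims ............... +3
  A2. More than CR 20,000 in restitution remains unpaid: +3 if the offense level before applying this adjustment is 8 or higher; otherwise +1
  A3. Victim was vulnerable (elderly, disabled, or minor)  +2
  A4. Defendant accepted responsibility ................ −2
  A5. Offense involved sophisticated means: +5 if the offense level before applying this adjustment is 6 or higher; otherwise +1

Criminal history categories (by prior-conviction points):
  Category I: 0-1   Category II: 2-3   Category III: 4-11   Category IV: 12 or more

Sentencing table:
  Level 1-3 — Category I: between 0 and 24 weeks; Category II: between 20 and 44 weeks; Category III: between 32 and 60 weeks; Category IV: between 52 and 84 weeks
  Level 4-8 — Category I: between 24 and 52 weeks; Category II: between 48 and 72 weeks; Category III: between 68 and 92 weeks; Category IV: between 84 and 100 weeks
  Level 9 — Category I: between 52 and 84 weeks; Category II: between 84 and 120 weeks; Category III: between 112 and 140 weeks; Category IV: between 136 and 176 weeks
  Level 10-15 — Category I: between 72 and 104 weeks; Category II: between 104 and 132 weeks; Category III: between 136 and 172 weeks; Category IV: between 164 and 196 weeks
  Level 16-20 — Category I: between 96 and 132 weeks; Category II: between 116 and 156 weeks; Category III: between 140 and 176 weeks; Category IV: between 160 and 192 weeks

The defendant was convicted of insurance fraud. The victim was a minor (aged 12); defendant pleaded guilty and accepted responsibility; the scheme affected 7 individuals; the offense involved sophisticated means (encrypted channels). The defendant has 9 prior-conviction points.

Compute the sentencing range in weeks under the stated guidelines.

Base offense level for insurance fraud: 17.
A1 applies: 17 + 3 = 20.
A3 applies: 20 + 2 = 22.
A4 applies: 22 − 2 = 20.
A5 applies (level before this adjustment is 20 ≥ 6, so +5): 20 + 5 = 25.
Level 25 exceeds the maximum of 20; capped at 20.
Final offense level: 20.
Criminal history: 9 prior points → Category III (4-11).
Level 20 falls in the 16-20 band.
Grid: Level 16-20 × Category III = 140-176 weeks.

140-176 weeks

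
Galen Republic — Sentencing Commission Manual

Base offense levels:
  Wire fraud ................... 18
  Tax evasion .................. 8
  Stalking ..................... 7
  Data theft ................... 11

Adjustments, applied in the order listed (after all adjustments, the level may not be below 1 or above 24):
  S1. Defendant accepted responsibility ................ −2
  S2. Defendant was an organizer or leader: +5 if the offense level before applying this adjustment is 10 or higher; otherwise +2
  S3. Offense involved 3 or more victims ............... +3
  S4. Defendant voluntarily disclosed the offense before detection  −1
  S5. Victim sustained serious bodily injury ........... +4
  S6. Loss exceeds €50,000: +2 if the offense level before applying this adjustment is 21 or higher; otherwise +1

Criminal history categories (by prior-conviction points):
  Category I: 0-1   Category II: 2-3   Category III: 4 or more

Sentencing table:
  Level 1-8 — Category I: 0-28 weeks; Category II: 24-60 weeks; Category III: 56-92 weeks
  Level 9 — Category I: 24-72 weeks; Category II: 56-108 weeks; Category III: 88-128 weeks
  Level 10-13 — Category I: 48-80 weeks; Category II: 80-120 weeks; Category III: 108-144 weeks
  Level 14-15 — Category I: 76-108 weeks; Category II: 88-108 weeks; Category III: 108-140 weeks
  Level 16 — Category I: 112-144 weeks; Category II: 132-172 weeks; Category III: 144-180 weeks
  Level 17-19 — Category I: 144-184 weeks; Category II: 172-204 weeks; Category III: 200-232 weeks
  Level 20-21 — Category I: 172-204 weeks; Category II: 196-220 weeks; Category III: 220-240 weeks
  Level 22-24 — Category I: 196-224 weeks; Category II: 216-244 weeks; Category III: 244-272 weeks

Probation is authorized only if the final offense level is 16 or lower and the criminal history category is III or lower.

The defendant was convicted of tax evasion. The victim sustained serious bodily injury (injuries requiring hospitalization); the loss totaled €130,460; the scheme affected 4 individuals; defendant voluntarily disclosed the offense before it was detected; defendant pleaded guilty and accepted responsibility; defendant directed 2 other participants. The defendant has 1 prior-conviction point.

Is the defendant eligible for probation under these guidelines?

Yes

Base offense level for tax evasion: 8.
S1 applies: 8 − 2 = 6.
S2 applies (level before this adjustment is 6 < 10, so +2): 6 + 2 = 8.
S3 applies: 8 + 3 = 11.
S4 applies: 11 − 1 = 10.
S5 applies: 10 + 4 = 14.
S6 applies (level before this adjustment is 14 < 21, so +1): 14 + 1 = 15.
Final offense level: 15.
Criminal history: 1 prior point → Category I (0-1).
Level 15 falls in the 14-15 band.
Grid: Level 14-15 × Category I = 76-108 weeks.
Probation check: level 15 ≤ 16 and category I ≤ III → eligible.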